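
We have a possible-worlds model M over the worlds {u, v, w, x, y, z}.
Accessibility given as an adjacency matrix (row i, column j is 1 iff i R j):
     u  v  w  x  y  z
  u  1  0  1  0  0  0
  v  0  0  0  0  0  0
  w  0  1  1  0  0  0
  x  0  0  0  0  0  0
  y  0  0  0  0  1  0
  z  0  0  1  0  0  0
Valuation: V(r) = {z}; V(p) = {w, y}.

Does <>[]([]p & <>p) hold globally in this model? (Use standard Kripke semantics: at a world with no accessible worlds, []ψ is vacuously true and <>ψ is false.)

Recall that []ψ holds at a world iff ψ holds at every accessible world, and <>ψ holds iff ψ holds at some accessible world.
Let φ = <>[]([]p & <>p). Evaluate φ at each world:
  u (successors {u, w}): φ is false.
  v (successors ∅): φ is false.
  w (successors {v, w}): φ is true.
  x (successors ∅): φ is false.
  y (successors {y}): φ is true.
  z (successors {w}): φ is false.
Detail at u (counterexample):
  At u: <>[]([]p & <>p) requires []([]p & <>p) at some successor in {u, w}.
    At u: []([]p & <>p) is false.
    At w: []([]p & <>p) is false.
  So <>[]([]p & <>p) is false at u.

No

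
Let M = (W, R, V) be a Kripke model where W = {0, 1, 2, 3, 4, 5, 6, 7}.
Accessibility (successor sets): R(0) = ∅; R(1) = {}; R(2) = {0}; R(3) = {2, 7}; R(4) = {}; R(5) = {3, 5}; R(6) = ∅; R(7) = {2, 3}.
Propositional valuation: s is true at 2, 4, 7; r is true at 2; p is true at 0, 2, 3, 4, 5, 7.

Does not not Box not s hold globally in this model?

Let φ = not not Box not s. Evaluate φ at each world:
  0 (successors ∅): φ is true.
  1 (successors ∅): φ is true.
  2 (successors {0}): φ is true.
  3 (successors {2, 7}): φ is false.
  4 (successors ∅): φ is true.
  5 (successors {3, 5}): φ is true.
  6 (successors ∅): φ is true.
  7 (successors {2, 3}): φ is false.
Detail at 3 (counterexample):
  At 3: not Box not s is true, so not not Box not s is false.
    At 3: Box not s is false, so not Box not s is true.
      At 3: Box not s requires not s at every successor {2, 7}.
        not s fails at 2, so Box not s is false at 3.

No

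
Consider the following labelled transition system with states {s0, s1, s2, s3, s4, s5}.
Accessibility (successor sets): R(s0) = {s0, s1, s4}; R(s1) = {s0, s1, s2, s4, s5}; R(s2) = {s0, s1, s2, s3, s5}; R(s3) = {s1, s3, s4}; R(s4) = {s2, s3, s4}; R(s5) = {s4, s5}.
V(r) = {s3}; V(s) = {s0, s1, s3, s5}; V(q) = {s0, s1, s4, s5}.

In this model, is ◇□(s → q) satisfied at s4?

No

At s4: ◇□(s → q) requires □(s → q) at some successor in {s2, s3, s4}.
  At s2: □(s → q) is false.
  At s3: □(s → q) is false.
  At s4: □(s → q) is false.
So ◇□(s → q) is false at s4.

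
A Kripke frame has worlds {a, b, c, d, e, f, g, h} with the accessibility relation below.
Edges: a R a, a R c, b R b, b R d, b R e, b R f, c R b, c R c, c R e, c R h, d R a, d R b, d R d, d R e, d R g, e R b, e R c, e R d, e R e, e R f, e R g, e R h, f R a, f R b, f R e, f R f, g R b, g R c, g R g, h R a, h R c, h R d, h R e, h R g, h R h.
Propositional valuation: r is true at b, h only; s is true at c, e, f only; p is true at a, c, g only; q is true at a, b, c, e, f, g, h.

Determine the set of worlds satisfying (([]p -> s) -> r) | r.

Recall that []ψ holds at a world iff ψ holds at every accessible world, and <>ψ holds iff ψ holds at some accessible world.
Let φ = (([]p -> s) -> r) | r. Evaluate φ at each world:
  a (successors {a, c}): φ is true.
  b (successors {b, d, e, f}): φ is true.
  c (successors {b, c, e, h}): φ is false.
  d (successors {a, b, d, e, g}): φ is false.
  e (successors {b, c, d, e, f, g, h}): φ is false.
  f (successors {a, b, e, f}): φ is false.
  g (successors {b, c, g}): φ is false.
  h (successors {a, c, d, e, g, h}): φ is true.
For instance, at a:
  At a: ([]p -> s) -> r is true, r is false, so (([]p -> s) -> r) | r is true.
    At a: []p -> s is false, r is false, so ([]p -> s) -> r is true.
      At a: []p is true, s is false, so []p -> s is false.
Satisfying worlds: {a, b, h}

a, b, h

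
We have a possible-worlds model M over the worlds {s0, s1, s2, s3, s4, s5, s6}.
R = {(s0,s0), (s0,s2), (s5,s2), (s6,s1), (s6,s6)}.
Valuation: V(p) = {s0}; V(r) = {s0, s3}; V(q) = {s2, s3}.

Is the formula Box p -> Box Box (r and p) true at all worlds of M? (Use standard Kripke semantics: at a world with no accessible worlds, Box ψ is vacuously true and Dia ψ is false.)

Let φ = Box p -> Box Box (r and p). Evaluate φ at each world:
  s0 (successors {s0, s2}): φ is true.
  s1 (successors ∅): φ is true.
  s2 (successors ∅): φ is true.
  s3 (successors ∅): φ is true.
  s4 (successors ∅): φ is true.
  s5 (successors {s2}): φ is true.
  s6 (successors {s1, s6}): φ is true.
For instance, at s5:
  At s5: Box p is false, Box Box (r and p) is true, so Box p -> Box Box (r and p) is true.
    At s5: Box p requires p at every successor {s2}.
      p fails at s2, so Box p is false at s5.
    At s5: Box Box (r and p) requires Box (r and p) at every successor {s2}.
      At s2: Box (r and p) is true.
    So Box Box (r and p) is true at s5.

Yes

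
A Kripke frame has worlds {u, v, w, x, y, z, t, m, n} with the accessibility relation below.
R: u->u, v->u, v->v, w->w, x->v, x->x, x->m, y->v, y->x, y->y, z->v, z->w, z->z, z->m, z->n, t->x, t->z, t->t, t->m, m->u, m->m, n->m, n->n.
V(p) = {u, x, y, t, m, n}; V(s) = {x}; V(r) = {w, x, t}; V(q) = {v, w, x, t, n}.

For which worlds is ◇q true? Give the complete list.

v, w, x, y, z, t, n

Let φ = ◇q. Evaluate φ at each world:
  u (successors {u}): φ is false.
  v (successors {u, v}): φ is true.
  w (successors {w}): φ is true.
  x (successors {v, x, m}): φ is true.
  y (successors {v, x, y}): φ is true.
  z (successors {v, w, z, m, n}): φ is true.
  t (successors {x, z, t, m}): φ is true.
  m (successors {u, m}): φ is false.
  n (successors {m, n}): φ is true.
For instance, at m:
  At m: ◇q requires q at some successor in {u, m}.
    At u: q is false.
    At m: q is false.
  So ◇q is false at m.
Satisfying worlds: {v, w, x, y, z, t, n}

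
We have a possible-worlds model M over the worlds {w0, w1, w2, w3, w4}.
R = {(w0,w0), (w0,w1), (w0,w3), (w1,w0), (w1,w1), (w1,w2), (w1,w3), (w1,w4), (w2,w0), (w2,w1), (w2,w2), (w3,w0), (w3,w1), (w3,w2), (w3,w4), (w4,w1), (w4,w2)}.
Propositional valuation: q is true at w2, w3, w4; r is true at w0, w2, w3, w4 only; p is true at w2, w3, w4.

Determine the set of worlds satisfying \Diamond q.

w0, w1, w2, w3, w4

Let φ = \Diamond q. Evaluate φ at each world:
  w0 (successors {w0, w1, w3}): φ is true.
  w1 (successors {w0, w1, w2, w3, w4}): φ is true.
  w2 (successors {w0, w1, w2}): φ is true.
  w3 (successors {w0, w1, w2, w4}): φ is true.
  w4 (successors {w1, w2}): φ is true.
For instance, at w0:
  At w0: \Diamond q requires q at some successor in {w0, w1, w3}.
    q holds at w3, so \Diamond q is true at w0.
Satisfying worlds: {w0, w1, w2, w3, w4}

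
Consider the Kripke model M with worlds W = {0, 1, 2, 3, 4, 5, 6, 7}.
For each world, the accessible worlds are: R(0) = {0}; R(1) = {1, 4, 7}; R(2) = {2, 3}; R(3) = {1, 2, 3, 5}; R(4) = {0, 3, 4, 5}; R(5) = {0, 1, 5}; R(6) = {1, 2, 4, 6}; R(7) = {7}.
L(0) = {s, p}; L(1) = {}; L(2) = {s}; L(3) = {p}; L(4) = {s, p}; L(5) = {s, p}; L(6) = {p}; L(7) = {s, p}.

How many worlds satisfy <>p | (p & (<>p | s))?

Recall that <>ψ holds at a world iff ψ holds at some accessible world.
Let φ = <>p | (p & (<>p | s)). Evaluate φ at each world:
  0 (successors {0}): φ is true.
  1 (successors {1, 4, 7}): φ is true.
  2 (successors {2, 3}): φ is true.
  3 (successors {1, 2, 3, 5}): φ is true.
  4 (successors {0, 3, 4, 5}): φ is true.
  5 (successors {0, 1, 5}): φ is true.
  6 (successors {1, 2, 4, 6}): φ is true.
  7 (successors {7}): φ is true.
For instance, at 6:
  At 6: <>p is true, p & (<>p | s) is true, so <>p | (p & (<>p | s)) is true.
    At 6: <>p requires p at some successor in {1, 2, 4, 6}.
      p holds at 4, so <>p is true at 6.
    At 6: p is true, <>p | s is true, so p & (<>p | s) is true.
      At 6: <>p is true, s is false, so <>p | s is true.
Satisfying worlds: {0, 1, 2, 3, 4, 5, 6, 7}

8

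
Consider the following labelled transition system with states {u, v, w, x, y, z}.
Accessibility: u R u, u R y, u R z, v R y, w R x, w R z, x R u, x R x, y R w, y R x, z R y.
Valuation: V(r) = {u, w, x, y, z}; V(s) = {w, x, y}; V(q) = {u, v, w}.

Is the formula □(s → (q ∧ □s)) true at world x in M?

At x: □(s → (q ∧ □s)) requires s → (q ∧ □s) at every successor {u, x}.
  s → (q ∧ □s) fails at x, so □(s → (q ∧ □s)) is false at x.
    At x: s is true, q ∧ □s is false, so s → (q ∧ □s) is false.
      At x: q is false, □s is false, so q ∧ □s is false.

No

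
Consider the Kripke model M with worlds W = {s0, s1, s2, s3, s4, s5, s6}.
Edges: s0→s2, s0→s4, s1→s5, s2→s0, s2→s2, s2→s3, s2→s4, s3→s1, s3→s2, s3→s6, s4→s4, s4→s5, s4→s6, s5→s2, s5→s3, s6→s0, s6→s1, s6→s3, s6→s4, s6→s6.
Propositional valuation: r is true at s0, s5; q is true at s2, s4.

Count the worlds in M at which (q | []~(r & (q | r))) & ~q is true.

Let φ = (q | []~(r & (q | r))) & ~q. Evaluate φ at each world:
  s0 (successors {s2, s4}): φ is true.
  s1 (successors {s5}): φ is false.
  s2 (successors {s0, s2, s3, s4}): φ is false.
  s3 (successors {s1, s2, s6}): φ is true.
  s4 (successors {s4, s5, s6}): φ is false.
  s5 (successors {s2, s3}): φ is true.
  s6 (successors {s0, s1, s3, s4, s6}): φ is false.
For instance, at s3:
  At s3: q | []~(r & (q | r)) is true, ~q is true, so (q | []~(r & (q | r))) & ~q is true.
    At s3: q is false, []~(r & (q | r)) is true, so q | []~(r & (q | r)) is true.
      At s3: []~(r & (q | r)) requires ~(r & (q | r)) at every successor {s1, s2, s6}.
        At s1: ~(r & (q | r)) is true.
        At s2: ~(r & (q | r)) is true.
        At s6: ~(r & (q | r)) is true.
      So []~(r & (q | r)) is true at s3.
Satisfying worlds: {s0, s3, s5}

3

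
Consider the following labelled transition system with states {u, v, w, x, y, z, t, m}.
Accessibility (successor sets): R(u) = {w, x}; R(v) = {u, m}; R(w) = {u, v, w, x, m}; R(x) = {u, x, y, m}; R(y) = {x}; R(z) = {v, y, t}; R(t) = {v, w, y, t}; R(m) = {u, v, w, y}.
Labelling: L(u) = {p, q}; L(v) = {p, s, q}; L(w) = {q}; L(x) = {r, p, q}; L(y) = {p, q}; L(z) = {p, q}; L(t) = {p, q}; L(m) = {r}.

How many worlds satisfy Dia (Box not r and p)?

Let φ = Dia (Box not r and p). Evaluate φ at each world:
  u (successors {w, x}): φ is false.
  v (successors {u, m}): φ is false.
  w (successors {u, v, w, x, m}): φ is false.
  x (successors {u, x, y, m}): φ is false.
  y (successors {x}): φ is false.
  z (successors {v, y, t}): φ is true.
  t (successors {v, w, y, t}): φ is true.
  m (successors {u, v, w, y}): φ is false.
For instance, at x:
  At x: Dia (Box not r and p) requires Box not r and p at some successor in {u, x, y, m}.
    At u: Box not r and p is false.
    At x: Box not r and p is false.
    At y: Box not r and p is false.
    At m: Box not r and p is false.
  So Dia (Box not r and p) is false at x.
Satisfying worlds: {z, t}

2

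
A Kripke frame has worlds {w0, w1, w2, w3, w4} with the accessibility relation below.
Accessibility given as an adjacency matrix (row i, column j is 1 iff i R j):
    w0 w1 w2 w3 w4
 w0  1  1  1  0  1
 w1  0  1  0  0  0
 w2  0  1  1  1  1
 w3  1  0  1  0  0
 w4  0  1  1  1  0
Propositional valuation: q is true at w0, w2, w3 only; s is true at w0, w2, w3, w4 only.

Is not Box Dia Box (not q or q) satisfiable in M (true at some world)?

No

Let φ = not Box Dia Box (not q or q). Evaluate φ at each world:
  w0 (successors {w0, w1, w2, w4}): φ is false.
  w1 (successors {w1}): φ is false.
  w2 (successors {w1, w2, w3, w4}): φ is false.
  w3 (successors {w0, w2}): φ is false.
  w4 (successors {w1, w2, w3}): φ is false.
For instance, at w2:
  At w2: Box Dia Box (not q or q) is true, so not Box Dia Box (not q or q) is false.
    At w2: Box Dia Box (not q or q) requires Dia Box (not q or q) at every successor {w1, w2, w3, w4}.
      At w1: Dia Box (not q or q) is true.
      At w2: Dia Box (not q or q) is true.
      At w3: Dia Box (not q or q) is true.
      At w4: Dia Box (not q or q) is true.
    So Box Dia Box (not q or q) is true at w2.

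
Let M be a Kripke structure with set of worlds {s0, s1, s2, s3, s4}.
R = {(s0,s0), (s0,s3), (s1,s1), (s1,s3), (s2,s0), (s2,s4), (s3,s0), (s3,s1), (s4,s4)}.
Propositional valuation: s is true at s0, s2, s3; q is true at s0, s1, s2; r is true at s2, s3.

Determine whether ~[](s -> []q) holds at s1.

At s1: [](s -> []q) is true, so ~[](s -> []q) is false.
  At s1: [](s -> []q) requires s -> []q at every successor {s1, s3}.
      At s1: s is false, []q is false, so s -> []q is true.
      At s3: s is true, []q is true, so s -> []q is true.
  So [](s -> []q) is true at s1.

No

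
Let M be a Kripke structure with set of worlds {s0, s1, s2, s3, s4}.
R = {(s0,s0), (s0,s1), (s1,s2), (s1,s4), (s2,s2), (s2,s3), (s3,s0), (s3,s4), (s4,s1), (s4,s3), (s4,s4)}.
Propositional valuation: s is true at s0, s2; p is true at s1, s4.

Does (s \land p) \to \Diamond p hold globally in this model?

Yes

Let φ = (s \land p) \to \Diamond p. Evaluate φ at each world:
  s0 (successors {s0, s1}): φ is true.
  s1 (successors {s2, s4}): φ is true.
  s2 (successors {s2, s3}): φ is true.
  s3 (successors {s0, s4}): φ is true.
  s4 (successors {s1, s3, s4}): φ is true.
For instance, at s1:
  At s1: s \land p is false, \Diamond p is true, so (s \land p) \to \Diamond p is true.
    At s1: \Diamond p requires p at some successor in {s2, s4}.
      p holds at s4, so \Diamond p is true at s1.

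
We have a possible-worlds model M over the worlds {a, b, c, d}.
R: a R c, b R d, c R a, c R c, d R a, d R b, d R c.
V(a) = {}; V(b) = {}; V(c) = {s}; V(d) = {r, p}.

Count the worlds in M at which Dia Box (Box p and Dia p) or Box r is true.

Let φ = Dia Box (Box p and Dia p) or Box r. Evaluate φ at each world:
  a (successors {c}): φ is false.
  b (successors {d}): φ is true.
  c (successors {a, c}): φ is false.
  d (successors {a, b, c}): φ is false.
For instance, at d:
  At d: Dia Box (Box p and Dia p) is false, Box r is false, so Dia Box (Box p and Dia p) or Box r is false.
    At d: Dia Box (Box p and Dia p) requires Box (Box p and Dia p) at some successor in {a, b, c}.
      At a: Box (Box p and Dia p) is false.
      At b: Box (Box p and Dia p) is false.
      At c: Box (Box p and Dia p) is false.
    So Dia Box (Box p and Dia p) is false at d.
    At d: Box r requires r at every successor {a, b, c}.
      r fails at a, so Box r is false at d.
Satisfying worlds: {b}

1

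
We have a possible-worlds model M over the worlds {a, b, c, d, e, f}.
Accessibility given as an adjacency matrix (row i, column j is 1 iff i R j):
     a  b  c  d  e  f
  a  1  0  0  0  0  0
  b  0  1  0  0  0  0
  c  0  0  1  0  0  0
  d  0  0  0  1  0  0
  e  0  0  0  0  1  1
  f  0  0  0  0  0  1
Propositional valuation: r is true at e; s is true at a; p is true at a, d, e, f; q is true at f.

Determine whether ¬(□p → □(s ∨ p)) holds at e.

At e: □p → □(s ∨ p) is true, so ¬(□p → □(s ∨ p)) is false.
  At e: □p is true, □(s ∨ p) is true, so □p → □(s ∨ p) is true.
    At e: □p requires p at every successor {e, f}.
      At e: p is true.
      At f: p is true.
    So □p is true at e.
    At e: □(s ∨ p) requires s ∨ p at every successor {e, f}.
      At e: s ∨ p is true.
      At f: s ∨ p is true.
    So □(s ∨ p) is true at e.

No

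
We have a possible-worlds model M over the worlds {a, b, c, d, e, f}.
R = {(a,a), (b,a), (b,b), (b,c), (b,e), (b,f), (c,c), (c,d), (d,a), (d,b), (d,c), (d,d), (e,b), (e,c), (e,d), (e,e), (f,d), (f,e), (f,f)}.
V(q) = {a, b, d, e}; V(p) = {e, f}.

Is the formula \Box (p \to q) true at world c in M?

Recall that \Box ψ holds at a world iff ψ holds at every accessible world, and \Diamond ψ holds iff ψ holds at some accessible world.
At c: \Box (p \to q) requires p \to q at every successor {c, d}.
  At c: p \to q is true.
  At d: p \to q is true.
So \Box (p \to q) is true at c.

Yes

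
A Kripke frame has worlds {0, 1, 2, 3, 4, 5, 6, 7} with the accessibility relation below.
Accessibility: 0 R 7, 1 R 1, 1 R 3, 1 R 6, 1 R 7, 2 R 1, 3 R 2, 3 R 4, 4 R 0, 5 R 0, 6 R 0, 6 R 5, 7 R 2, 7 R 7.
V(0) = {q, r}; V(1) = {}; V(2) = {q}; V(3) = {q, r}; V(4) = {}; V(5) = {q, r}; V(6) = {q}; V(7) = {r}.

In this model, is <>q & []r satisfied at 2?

Recall that []ψ holds at a world iff ψ holds at every accessible world, and <>ψ holds iff ψ holds at some accessible world.
At 2: <>q is false, []r is false, so <>q & []r is false.
  At 2: <>q requires q at some successor in {1}.
    At 1: q is false.
  So <>q is false at 2.
  At 2: []r requires r at every successor {1}.
    r fails at 1, so []r is false at 2.

No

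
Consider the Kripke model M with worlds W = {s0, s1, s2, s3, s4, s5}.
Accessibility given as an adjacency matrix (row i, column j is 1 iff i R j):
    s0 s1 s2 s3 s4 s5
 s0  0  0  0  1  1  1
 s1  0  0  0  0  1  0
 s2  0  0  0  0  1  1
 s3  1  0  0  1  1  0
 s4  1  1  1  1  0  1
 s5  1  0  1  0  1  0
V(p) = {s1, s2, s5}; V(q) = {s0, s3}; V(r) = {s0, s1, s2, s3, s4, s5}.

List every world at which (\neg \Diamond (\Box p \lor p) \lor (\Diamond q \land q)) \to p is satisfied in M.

Let φ = (\neg \Diamond (\Box p \lor p) \lor (\Diamond q \land q)) \to p. Evaluate φ at each world:
  s0 (successors {s3, s4, s5}): φ is false.
  s1 (successors {s4}): φ is true.
  s2 (successors {s4, s5}): φ is true.
  s3 (successors {s0, s3, s4}): φ is false.
  s4 (successors {s0, s1, s2, s3, s5}): φ is true.
  s5 (successors {s0, s2, s4}): φ is true.
For instance, at s1:
  At s1: \neg \Diamond (\Box p \lor p) \lor (\Diamond q \land q) is true, p is true, so (\neg \Diamond (\Box p \lor p) \lor (\Diamond q \land q)) \to p is true.
    At s1: \neg \Diamond (\Box p \lor p) is true, \Diamond q \land q is false, so \neg \Diamond (\Box p \lor p) \lor (\Diamond q \land q) is true.
      At s1: \Diamond (\Box p \lor p) is false, so \neg \Diamond (\Box p \lor p) is true.
      At s1: \Diamond q is false, q is false, so \Diamond q \land q is false.
Satisfying worlds: {s1, s2, s4, s5}

s1, s2, s4, s5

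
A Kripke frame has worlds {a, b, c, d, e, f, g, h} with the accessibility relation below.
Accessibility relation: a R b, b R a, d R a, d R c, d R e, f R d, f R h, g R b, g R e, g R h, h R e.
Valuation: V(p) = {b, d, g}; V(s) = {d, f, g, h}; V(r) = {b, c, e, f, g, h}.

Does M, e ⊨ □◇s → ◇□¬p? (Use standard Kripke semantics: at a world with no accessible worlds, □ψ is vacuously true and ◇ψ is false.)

At e: □◇s is true, ◇□¬p is false, so □◇s → ◇□¬p is false.
  At e: no accessible worlds, so □◇s holds vacuously.
  At e: no accessible worlds, so ◇□¬p is false.

No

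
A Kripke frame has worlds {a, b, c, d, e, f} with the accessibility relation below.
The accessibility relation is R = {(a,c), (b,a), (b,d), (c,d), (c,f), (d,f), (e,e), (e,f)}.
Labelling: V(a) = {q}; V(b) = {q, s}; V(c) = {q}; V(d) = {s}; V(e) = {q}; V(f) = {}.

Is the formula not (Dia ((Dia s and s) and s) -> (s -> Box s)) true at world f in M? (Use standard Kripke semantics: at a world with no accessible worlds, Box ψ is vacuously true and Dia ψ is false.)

No

At f: Dia ((Dia s and s) and s) -> (s -> Box s) is true, so not (Dia ((Dia s and s) and s) -> (s -> Box s)) is false.
  At f: Dia ((Dia s and s) and s) is false, s -> Box s is true, so Dia ((Dia s and s) and s) -> (s -> Box s) is true.
    At f: no accessible worlds, so Dia ((Dia s and s) and s) is false.
    At f: s is false, Box s is true, so s -> Box s is true.
      At f: no accessible worlds, so Box s holds vacuously.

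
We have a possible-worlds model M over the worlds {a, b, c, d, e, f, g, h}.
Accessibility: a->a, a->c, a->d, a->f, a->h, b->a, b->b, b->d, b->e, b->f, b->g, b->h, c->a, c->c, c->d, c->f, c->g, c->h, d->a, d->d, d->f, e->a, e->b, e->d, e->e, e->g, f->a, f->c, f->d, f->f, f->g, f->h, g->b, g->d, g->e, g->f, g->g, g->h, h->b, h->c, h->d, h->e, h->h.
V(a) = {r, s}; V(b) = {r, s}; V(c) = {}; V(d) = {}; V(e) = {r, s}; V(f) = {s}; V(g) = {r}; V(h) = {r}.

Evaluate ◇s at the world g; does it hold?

Yes

At g: ◇s requires s at some successor in {b, d, e, f, g, h}.
  s holds at b, so ◇s is true at g.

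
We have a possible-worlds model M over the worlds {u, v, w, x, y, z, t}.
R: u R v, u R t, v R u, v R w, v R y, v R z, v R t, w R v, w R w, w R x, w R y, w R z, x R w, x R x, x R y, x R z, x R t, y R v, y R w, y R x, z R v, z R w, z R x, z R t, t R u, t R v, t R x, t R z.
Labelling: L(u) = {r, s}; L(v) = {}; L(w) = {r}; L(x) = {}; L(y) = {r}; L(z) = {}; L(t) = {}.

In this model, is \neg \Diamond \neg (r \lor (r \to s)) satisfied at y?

At y: \Diamond \neg (r \lor (r \to s)) is false, so \neg \Diamond \neg (r \lor (r \to s)) is true.
  At y: \Diamond \neg (r \lor (r \to s)) requires \neg (r \lor (r \to s)) at some successor in {v, w, x}.
    At v: \neg (r \lor (r \to s)) is false.
    At w: \neg (r \lor (r \to s)) is false.
    At x: \neg (r \lor (r \to s)) is false.
  So \Diamond \neg (r \lor (r \to s)) is false at y.

Yes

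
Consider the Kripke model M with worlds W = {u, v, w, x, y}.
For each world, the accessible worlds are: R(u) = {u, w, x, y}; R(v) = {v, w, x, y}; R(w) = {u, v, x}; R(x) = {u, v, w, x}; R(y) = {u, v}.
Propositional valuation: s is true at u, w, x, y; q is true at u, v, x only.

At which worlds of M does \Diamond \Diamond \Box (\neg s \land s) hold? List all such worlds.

none

Let φ = \Diamond \Diamond \Box (\neg s \land s). Evaluate φ at each world:
  u (successors {u, w, x, y}): φ is false.
  v (successors {v, w, x, y}): φ is false.
  w (successors {u, v, x}): φ is false.
  x (successors {u, v, w, x}): φ is false.
  y (successors {u, v}): φ is false.
For instance, at u:
  At u: \Diamond \Diamond \Box (\neg s \land s) requires \Diamond \Box (\neg s \land s) at some successor in {u, w, x, y}.
    At u: \Diamond \Box (\neg s \land s) is false.
    At w: \Diamond \Box (\neg s \land s) is false.
    At x: \Diamond \Box (\neg s \land s) is false.
    At y: \Diamond \Box (\neg s \land s) is false.
  So \Diamond \Diamond \Box (\neg s \land s) is false at u.
Satisfying worlds: none.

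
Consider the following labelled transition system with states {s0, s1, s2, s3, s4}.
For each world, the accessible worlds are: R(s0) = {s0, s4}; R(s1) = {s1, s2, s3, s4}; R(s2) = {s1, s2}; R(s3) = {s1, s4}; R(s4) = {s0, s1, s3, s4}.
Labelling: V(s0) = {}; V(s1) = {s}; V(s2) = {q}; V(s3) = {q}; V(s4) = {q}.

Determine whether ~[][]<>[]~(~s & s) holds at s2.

No

At s2: [][]<>[]~(~s & s) is true, so ~[][]<>[]~(~s & s) is false.
  At s2: [][]<>[]~(~s & s) requires []<>[]~(~s & s) at every successor {s1, s2}.
      At s1: []<>[]~(~s & s) requires <>[]~(~s & s) at every successor {s1, s2, s3, s4}.
        At s1: <>[]~(~s & s) is true.
        At s2: <>[]~(~s & s) is true.
        At s3: <>[]~(~s & s) is true.
        At s4: <>[]~(~s & s) is true.
      So []<>[]~(~s & s) is true at s1.
      At s2: []<>[]~(~s & s) requires <>[]~(~s & s) at every successor {s1, s2}.
        At s1: <>[]~(~s & s) is true.
        At s2: <>[]~(~s & s) is true.
      So []<>[]~(~s & s) is true at s2.
  So [][]<>[]~(~s & s) is true at s2.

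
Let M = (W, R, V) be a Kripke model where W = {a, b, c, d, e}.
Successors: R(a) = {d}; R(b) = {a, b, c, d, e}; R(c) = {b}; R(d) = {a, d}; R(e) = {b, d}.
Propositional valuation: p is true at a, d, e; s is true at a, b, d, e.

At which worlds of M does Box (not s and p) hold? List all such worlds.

none

Let φ = Box (not s and p). Evaluate φ at each world:
  a (successors {d}): φ is false.
  b (successors {a, b, c, d, e}): φ is false.
  c (successors {b}): φ is false.
  d (successors {a, d}): φ is false.
  e (successors {b, d}): φ is false.
For instance, at c:
  At c: Box (not s and p) requires not s and p at every successor {b}.
    not s and p fails at b, so Box (not s and p) is false at c.
Satisfying worlds: none.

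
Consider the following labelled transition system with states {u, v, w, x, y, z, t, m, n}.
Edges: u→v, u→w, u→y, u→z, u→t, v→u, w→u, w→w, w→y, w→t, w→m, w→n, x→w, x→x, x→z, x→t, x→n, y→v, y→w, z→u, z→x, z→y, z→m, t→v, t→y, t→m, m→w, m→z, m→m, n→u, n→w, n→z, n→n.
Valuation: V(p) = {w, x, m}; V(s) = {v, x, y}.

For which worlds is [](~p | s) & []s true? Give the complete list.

none

Let φ = [](~p | s) & []s. Evaluate φ at each world:
  u (successors {v, w, y, z, t}): φ is false.
  v (successors {u}): φ is false.
  w (successors {u, w, y, t, m, n}): φ is false.
  x (successors {w, x, z, t, n}): φ is false.
  y (successors {v, w}): φ is false.
  z (successors {u, x, y, m}): φ is false.
  t (successors {v, y, m}): φ is false.
  m (successors {w, z, m}): φ is false.
  n (successors {u, w, z, n}): φ is false.
For instance, at u:
  At u: [](~p | s) is false, []s is false, so [](~p | s) & []s is false.
    At u: [](~p | s) requires ~p | s at every successor {v, w, y, z, t}.
      ~p | s fails at w, so [](~p | s) is false at u.
    At u: []s requires s at every successor {v, w, y, z, t}.
      s fails at w, so []s is false at u.
Satisfying worlds: none.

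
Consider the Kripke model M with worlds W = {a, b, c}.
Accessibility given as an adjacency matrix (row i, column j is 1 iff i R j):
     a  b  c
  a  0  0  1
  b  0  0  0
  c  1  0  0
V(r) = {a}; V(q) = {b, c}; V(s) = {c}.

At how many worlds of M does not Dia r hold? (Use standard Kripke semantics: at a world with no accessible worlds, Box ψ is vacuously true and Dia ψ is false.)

2

Let φ = not Dia r. Evaluate φ at each world:
  a (successors {c}): φ is true.
  b (successors ∅): φ is true.
  c (successors {a}): φ is false.
For instance, at a:
  At a: Dia r is false, so not Dia r is true.
    At a: Dia r requires r at some successor in {c}.
      At c: r is false.
    So Dia r is false at a.
Satisfying worlds: {a, b}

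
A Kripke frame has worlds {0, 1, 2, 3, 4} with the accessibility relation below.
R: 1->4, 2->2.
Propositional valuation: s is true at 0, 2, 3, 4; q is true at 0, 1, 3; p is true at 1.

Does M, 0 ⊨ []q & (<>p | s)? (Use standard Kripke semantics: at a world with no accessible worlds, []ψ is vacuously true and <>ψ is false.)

At 0: []q is true, <>p | s is true, so []q & (<>p | s) is true.
  At 0: no accessible worlds, so []q holds vacuously.
  At 0: <>p is false, s is true, so <>p | s is true.
    At 0: no accessible worlds, so <>p is false.

Yes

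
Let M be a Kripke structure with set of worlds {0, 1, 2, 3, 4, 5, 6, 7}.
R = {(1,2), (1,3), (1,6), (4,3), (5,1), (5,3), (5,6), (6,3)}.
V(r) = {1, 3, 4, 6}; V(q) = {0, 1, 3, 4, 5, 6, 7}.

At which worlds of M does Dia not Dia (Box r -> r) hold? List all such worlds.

1, 4, 5, 6

Recall that Box ψ holds at a world iff ψ holds at every accessible world, and Dia ψ holds iff ψ holds at some accessible world.
Let φ = Dia not Dia (Box r -> r). Evaluate φ at each world:
  0 (successors ∅): φ is false.
  1 (successors {2, 3, 6}): φ is true.
  2 (successors ∅): φ is false.
  3 (successors ∅): φ is false.
  4 (successors {3}): φ is true.
  5 (successors {1, 3, 6}): φ is true.
  6 (successors {3}): φ is true.
  7 (successors ∅): φ is false.
For instance, at 4:
  At 4: Dia not Dia (Box r -> r) requires not Dia (Box r -> r) at some successor in {3}.
    not Dia (Box r -> r) holds at 3, so Dia not Dia (Box r -> r) is true at 4.
      At 3: Dia (Box r -> r) is false, so not Dia (Box r -> r) is true.
Satisfying worlds: {1, 4, 5, 6}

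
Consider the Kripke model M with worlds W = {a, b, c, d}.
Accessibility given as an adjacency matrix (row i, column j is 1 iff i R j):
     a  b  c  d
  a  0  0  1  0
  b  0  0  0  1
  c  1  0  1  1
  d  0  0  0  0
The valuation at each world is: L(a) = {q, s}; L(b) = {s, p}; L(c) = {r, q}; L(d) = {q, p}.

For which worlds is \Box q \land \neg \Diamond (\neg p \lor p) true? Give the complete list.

d

Let φ = \Box q \land \neg \Diamond (\neg p \lor p). Evaluate φ at each world:
  a (successors {c}): φ is false.
  b (successors {d}): φ is false.
  c (successors {a, c, d}): φ is false.
  d (successors ∅): φ is true.
For instance, at c:
  At c: \Box q is true, \neg \Diamond (\neg p \lor p) is false, so \Box q \land \neg \Diamond (\neg p \lor p) is false.
    At c: \Box q requires q at every successor {a, c, d}.
      At a: q is true.
      At c: q is true.
      At d: q is true.
    So \Box q is true at c.
    At c: \Diamond (\neg p \lor p) is true, so \neg \Diamond (\neg p \lor p) is false.
      At c: \Diamond (\neg p \lor p) requires \neg p \lor p at some successor in {a, c, d}.
        \neg p \lor p holds at a, so \Diamond (\neg p \lor p) is true at c.
Satisfying worlds: {d}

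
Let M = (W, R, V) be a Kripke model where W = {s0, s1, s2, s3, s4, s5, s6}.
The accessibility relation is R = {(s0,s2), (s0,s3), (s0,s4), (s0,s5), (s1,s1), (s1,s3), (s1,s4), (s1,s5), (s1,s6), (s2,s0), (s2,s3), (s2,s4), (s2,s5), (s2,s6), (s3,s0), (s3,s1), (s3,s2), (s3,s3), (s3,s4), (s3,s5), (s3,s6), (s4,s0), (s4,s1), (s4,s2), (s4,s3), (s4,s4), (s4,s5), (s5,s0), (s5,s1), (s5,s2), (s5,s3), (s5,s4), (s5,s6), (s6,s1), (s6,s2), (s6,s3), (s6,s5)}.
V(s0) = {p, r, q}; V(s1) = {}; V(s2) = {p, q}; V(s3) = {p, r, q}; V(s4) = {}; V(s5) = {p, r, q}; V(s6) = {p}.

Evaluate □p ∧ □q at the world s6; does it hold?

No

At s6: □p is false, □q is false, so □p ∧ □q is false.
  At s6: □p requires p at every successor {s1, s2, s3, s5}.
    p fails at s1, so □p is false at s6.
  At s6: □q requires q at every successor {s1, s2, s3, s5}.
    q fails at s1, so □q is false at s6.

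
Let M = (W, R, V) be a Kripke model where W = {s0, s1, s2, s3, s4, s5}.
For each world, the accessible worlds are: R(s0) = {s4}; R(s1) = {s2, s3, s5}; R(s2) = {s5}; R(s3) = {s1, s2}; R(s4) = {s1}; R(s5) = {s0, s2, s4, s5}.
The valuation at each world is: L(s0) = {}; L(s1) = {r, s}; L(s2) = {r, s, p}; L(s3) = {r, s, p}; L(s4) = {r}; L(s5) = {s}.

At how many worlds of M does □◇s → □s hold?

Let φ = □◇s → □s. Evaluate φ at each world:
  s0 (successors {s4}): φ is false.
  s1 (successors {s2, s3, s5}): φ is true.
  s2 (successors {s5}): φ is true.
  s3 (successors {s1, s2}): φ is true.
  s4 (successors {s1}): φ is true.
  s5 (successors {s0, s2, s4, s5}): φ is true.
For instance, at s2:
  At s2: □◇s is true, □s is true, so □◇s → □s is true.
    At s2: □◇s requires ◇s at every successor {s5}.
      At s5: ◇s is true.
    So □◇s is true at s2.
    At s2: □s requires s at every successor {s5}.
      At s5: s is true.
    So □s is true at s2.
Satisfying worlds: {s1, s2, s3, s4, s5}

5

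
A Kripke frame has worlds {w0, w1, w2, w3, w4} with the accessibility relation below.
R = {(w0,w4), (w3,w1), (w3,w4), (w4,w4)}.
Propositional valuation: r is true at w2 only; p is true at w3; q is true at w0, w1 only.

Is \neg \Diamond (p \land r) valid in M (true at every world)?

Let φ = \neg \Diamond (p \land r). Evaluate φ at each world:
  w0 (successors {w4}): φ is true.
  w1 (successors ∅): φ is true.
  w2 (successors ∅): φ is true.
  w3 (successors {w1, w4}): φ is true.
  w4 (successors {w4}): φ is true.
For instance, at w3:
  At w3: \Diamond (p \land r) is false, so \neg \Diamond (p \land r) is true.
    At w3: \Diamond (p \land r) requires p \land r at some successor in {w1, w4}.
      At w1: p \land r is false.
      At w4: p \land r is false.
    So \Diamond (p \land r) is false at w3.

Yes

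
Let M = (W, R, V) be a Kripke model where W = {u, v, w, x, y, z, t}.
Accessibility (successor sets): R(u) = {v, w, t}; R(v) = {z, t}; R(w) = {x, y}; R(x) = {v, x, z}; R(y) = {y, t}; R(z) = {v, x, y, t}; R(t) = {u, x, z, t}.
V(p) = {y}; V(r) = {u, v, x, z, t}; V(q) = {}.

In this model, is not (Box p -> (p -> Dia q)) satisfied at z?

At z: Box p -> (p -> Dia q) is true, so not (Box p -> (p -> Dia q)) is false.
  At z: Box p is false, p -> Dia q is true, so Box p -> (p -> Dia q) is true.
    At z: Box p requires p at every successor {v, x, y, t}.
      p fails at v, so Box p is false at z.
    At z: p is false, Dia q is false, so p -> Dia q is true.
      At z: Dia q requires q at some successor in {v, x, y, t}.
        At v: q is false.
        At x: q is false.
        At y: q is false.
        At t: q is false.
      So Dia q is false at z.

No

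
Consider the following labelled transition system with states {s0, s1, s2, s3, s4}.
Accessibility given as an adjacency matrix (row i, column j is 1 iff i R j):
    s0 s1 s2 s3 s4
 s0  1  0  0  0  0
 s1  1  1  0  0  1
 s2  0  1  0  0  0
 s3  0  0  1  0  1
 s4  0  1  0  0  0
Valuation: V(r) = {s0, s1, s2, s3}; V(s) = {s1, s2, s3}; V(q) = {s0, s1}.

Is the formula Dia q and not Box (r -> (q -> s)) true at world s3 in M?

No

At s3: Dia q is false, not Box (r -> (q -> s)) is false, so Dia q and not Box (r -> (q -> s)) is false.
  At s3: Dia q requires q at some successor in {s2, s4}.
    At s2: q is false.
    At s4: q is false.
  So Dia q is false at s3.
  At s3: Box (r -> (q -> s)) is true, so not Box (r -> (q -> s)) is false.
    At s3: Box (r -> (q -> s)) requires r -> (q -> s) at every successor {s2, s4}.
      At s2: r -> (q -> s) is true.
      At s4: r -> (q -> s) is true.
    So Box (r -> (q -> s)) is true at s3.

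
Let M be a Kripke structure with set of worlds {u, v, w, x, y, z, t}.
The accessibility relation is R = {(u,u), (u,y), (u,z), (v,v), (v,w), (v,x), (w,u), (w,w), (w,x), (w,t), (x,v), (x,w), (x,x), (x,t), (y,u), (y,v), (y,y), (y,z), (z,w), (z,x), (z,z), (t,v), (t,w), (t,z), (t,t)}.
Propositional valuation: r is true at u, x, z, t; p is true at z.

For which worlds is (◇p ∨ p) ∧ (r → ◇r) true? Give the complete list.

u, y, z, t

Let φ = (◇p ∨ p) ∧ (r → ◇r). Evaluate φ at each world:
  u (successors {u, y, z}): φ is true.
  v (successors {v, w, x}): φ is false.
  w (successors {u, w, x, t}): φ is false.
  x (successors {v, w, x, t}): φ is false.
  y (successors {u, v, y, z}): φ is true.
  z (successors {w, x, z}): φ is true.
  t (successors {v, w, z, t}): φ is true.
For instance, at y:
  At y: ◇p ∨ p is true, r → ◇r is true, so (◇p ∨ p) ∧ (r → ◇r) is true.
    At y: ◇p is true, p is false, so ◇p ∨ p is true.
      At y: ◇p requires p at some successor in {u, v, y, z}.
        p holds at z, so ◇p is true at y.
    At y: r is false, ◇r is true, so r → ◇r is true.
      At y: ◇r requires r at some successor in {u, v, y, z}.
        r holds at u, so ◇r is true at y.
Satisfying worlds: {u, y, z, t}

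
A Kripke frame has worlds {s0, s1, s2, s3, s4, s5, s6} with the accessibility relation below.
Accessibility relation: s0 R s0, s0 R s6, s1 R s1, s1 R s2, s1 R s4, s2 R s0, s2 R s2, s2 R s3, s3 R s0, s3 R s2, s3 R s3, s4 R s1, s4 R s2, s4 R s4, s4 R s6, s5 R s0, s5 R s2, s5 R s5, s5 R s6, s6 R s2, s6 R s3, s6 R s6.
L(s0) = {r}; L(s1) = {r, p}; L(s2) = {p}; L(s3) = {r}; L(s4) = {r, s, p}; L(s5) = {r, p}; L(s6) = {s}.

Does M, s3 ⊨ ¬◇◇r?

At s3: ◇◇r is true, so ¬◇◇r is false.
  At s3: ◇◇r requires ◇r at some successor in {s0, s2, s3}.
    ◇r holds at s0, so ◇◇r is true at s3.
      At s0: ◇r requires r at some successor in {s0, s6}.
        r holds at s0, so ◇r is true at s0.

No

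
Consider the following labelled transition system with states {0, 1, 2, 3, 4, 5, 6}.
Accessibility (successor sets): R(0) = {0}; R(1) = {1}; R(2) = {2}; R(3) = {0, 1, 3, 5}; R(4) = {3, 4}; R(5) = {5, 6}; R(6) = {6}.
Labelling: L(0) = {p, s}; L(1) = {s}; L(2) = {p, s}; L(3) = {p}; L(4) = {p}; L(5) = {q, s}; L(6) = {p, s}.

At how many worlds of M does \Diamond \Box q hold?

Recall that \Box ψ holds at a world iff ψ holds at every accessible world, and \Diamond ψ holds iff ψ holds at some accessible world.
Let φ = \Diamond \Box q. Evaluate φ at each world:
  0 (successors {0}): φ is false.
  1 (successors {1}): φ is false.
  2 (successors {2}): φ is false.
  3 (successors {0, 1, 3, 5}): φ is false.
  4 (successors {3, 4}): φ is false.
  5 (successors {5, 6}): φ is false.
  6 (successors {6}): φ is false.
For instance, at 5:
  At 5: \Diamond \Box q requires \Box q at some successor in {5, 6}.
    At 5: \Box q is false.
    At 6: \Box q is false.
  So \Diamond \Box q is false at 5.
Satisfying worlds: none.

0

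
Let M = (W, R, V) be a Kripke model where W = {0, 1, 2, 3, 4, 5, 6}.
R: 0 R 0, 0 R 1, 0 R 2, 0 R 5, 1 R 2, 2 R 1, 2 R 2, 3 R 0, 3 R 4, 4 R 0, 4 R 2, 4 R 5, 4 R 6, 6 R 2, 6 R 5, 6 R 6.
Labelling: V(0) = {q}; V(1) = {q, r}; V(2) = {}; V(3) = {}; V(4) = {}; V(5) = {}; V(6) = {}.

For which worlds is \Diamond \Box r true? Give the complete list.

Recall that \Box ψ holds at a world iff ψ holds at every accessible world, and \Diamond ψ holds iff ψ holds at some accessible world.
Let φ = \Diamond \Box r. Evaluate φ at each world:
  0 (successors {0, 1, 2, 5}): φ is true.
  1 (successors {2}): φ is false.
  2 (successors {1, 2}): φ is false.
  3 (successors {0, 4}): φ is false.
  4 (successors {0, 2, 5, 6}): φ is true.
  5 (successors ∅): φ is false.
  6 (successors {2, 5, 6}): φ is true.
For instance, at 2:
  At 2: \Diamond \Box r requires \Box r at some successor in {1, 2}.
    At 1: \Box r is false.
    At 2: \Box r is false.
  So \Diamond \Box r is false at 2.
Satisfying worlds: {0, 4, 6}

0, 4, 6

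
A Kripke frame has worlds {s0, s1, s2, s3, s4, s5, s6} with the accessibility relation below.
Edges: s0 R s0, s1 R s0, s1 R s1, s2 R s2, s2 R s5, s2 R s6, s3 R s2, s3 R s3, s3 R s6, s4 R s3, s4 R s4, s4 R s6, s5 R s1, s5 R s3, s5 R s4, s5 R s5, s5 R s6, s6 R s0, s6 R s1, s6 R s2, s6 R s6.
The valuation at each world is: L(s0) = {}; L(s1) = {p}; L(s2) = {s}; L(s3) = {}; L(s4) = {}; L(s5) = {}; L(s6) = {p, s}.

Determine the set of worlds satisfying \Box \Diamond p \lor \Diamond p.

s1, s2, s3, s4, s5, s6

Recall that \Box ψ holds at a world iff ψ holds at every accessible world, and \Diamond ψ holds iff ψ holds at some accessible world.
Let φ = \Box \Diamond p \lor \Diamond p. Evaluate φ at each world:
  s0 (successors {s0}): φ is false.
  s1 (successors {s0, s1}): φ is true.
  s2 (successors {s2, s5, s6}): φ is true.
  s3 (successors {s2, s3, s6}): φ is true.
  s4 (successors {s3, s4, s6}): φ is true.
  s5 (successors {s1, s3, s4, s5, s6}): φ is true.
  s6 (successors {s0, s1, s2, s6}): φ is true.
For instance, at s1:
  At s1: \Box \Diamond p is false, \Diamond p is true, so \Box \Diamond p \lor \Diamond p is true.
    At s1: \Box \Diamond p requires \Diamond p at every successor {s0, s1}.
      \Diamond p fails at s0, so \Box \Diamond p is false at s1.
    At s1: \Diamond p requires p at some successor in {s0, s1}.
      p holds at s1, so \Diamond p is true at s1.
Satisfying worlds: {s1, s2, s3, s4, s5, s6}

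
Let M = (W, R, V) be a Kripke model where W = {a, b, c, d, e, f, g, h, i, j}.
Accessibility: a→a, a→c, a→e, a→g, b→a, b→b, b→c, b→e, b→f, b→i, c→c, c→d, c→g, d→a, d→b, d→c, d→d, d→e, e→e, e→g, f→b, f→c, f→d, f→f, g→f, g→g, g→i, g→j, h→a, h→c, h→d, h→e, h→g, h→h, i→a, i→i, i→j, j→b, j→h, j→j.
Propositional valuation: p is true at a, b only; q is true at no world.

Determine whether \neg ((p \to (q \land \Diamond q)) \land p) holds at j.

Yes

At j: (p \to (q \land \Diamond q)) \land p is false, so \neg ((p \to (q \land \Diamond q)) \land p) is true.
  At j: p \to (q \land \Diamond q) is true, p is false, so (p \to (q \land \Diamond q)) \land p is false.
    At j: p is false, q \land \Diamond q is false, so p \to (q \land \Diamond q) is true.
      At j: q is false, \Diamond q is false, so q \land \Diamond q is false.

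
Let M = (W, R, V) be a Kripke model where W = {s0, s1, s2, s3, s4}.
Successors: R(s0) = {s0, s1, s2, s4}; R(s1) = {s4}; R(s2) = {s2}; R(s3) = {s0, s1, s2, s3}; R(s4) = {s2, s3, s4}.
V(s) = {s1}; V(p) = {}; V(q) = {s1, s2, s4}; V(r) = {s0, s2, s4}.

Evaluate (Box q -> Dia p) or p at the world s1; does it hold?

No

At s1: Box q -> Dia p is false, p is false, so (Box q -> Dia p) or p is false.
  At s1: Box q is true, Dia p is false, so Box q -> Dia p is false.
    At s1: Box q requires q at every successor {s4}.
      At s4: q is true.
    So Box q is true at s1.
    At s1: Dia p requires p at some successor in {s4}.
      At s4: p is false.
    So Dia p is false at s1.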